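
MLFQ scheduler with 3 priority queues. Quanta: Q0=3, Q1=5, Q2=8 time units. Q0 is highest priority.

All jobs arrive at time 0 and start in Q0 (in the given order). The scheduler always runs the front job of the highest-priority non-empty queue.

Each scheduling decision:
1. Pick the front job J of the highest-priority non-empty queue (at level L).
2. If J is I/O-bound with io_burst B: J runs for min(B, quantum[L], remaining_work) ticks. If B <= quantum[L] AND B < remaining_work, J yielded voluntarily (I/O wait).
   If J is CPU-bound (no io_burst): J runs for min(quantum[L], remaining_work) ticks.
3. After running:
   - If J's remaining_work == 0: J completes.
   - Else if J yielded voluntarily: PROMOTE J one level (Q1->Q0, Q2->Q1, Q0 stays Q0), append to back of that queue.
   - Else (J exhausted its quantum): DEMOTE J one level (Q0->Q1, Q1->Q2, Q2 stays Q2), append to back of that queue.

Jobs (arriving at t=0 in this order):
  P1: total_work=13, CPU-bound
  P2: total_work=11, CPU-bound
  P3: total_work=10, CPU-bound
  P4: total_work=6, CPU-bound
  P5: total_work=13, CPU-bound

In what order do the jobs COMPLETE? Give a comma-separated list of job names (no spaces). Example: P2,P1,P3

Answer: P4,P1,P2,P3,P5

Derivation:
t=0-3: P1@Q0 runs 3, rem=10, quantum used, demote→Q1. Q0=[P2,P3,P4,P5] Q1=[P1] Q2=[]
t=3-6: P2@Q0 runs 3, rem=8, quantum used, demote→Q1. Q0=[P3,P4,P5] Q1=[P1,P2] Q2=[]
t=6-9: P3@Q0 runs 3, rem=7, quantum used, demote→Q1. Q0=[P4,P5] Q1=[P1,P2,P3] Q2=[]
t=9-12: P4@Q0 runs 3, rem=3, quantum used, demote→Q1. Q0=[P5] Q1=[P1,P2,P3,P4] Q2=[]
t=12-15: P5@Q0 runs 3, rem=10, quantum used, demote→Q1. Q0=[] Q1=[P1,P2,P3,P4,P5] Q2=[]
t=15-20: P1@Q1 runs 5, rem=5, quantum used, demote→Q2. Q0=[] Q1=[P2,P3,P4,P5] Q2=[P1]
t=20-25: P2@Q1 runs 5, rem=3, quantum used, demote→Q2. Q0=[] Q1=[P3,P4,P5] Q2=[P1,P2]
t=25-30: P3@Q1 runs 5, rem=2, quantum used, demote→Q2. Q0=[] Q1=[P4,P5] Q2=[P1,P2,P3]
t=30-33: P4@Q1 runs 3, rem=0, completes. Q0=[] Q1=[P5] Q2=[P1,P2,P3]
t=33-38: P5@Q1 runs 5, rem=5, quantum used, demote→Q2. Q0=[] Q1=[] Q2=[P1,P2,P3,P5]
t=38-43: P1@Q2 runs 5, rem=0, completes. Q0=[] Q1=[] Q2=[P2,P3,P5]
t=43-46: P2@Q2 runs 3, rem=0, completes. Q0=[] Q1=[] Q2=[P3,P5]
t=46-48: P3@Q2 runs 2, rem=0, completes. Q0=[] Q1=[] Q2=[P5]
t=48-53: P5@Q2 runs 5, rem=0, completes. Q0=[] Q1=[] Q2=[]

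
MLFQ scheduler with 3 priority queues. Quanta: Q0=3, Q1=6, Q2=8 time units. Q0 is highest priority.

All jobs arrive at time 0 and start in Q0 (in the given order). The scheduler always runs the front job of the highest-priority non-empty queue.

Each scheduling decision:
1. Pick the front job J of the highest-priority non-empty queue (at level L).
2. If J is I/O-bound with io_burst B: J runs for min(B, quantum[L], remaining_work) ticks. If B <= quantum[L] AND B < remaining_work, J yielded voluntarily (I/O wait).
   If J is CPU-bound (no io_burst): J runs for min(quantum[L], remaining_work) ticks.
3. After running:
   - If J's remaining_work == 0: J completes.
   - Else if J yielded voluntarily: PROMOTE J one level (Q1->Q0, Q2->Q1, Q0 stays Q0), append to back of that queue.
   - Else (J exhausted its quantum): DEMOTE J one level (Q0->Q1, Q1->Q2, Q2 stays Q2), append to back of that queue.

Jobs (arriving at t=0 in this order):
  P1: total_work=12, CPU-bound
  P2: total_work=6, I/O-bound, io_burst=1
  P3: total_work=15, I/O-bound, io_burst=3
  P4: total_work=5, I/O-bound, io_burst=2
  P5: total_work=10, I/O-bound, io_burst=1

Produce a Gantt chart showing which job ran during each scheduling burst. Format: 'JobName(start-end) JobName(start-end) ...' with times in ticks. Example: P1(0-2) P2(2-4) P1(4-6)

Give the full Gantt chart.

Answer: P1(0-3) P2(3-4) P3(4-7) P4(7-9) P5(9-10) P2(10-11) P3(11-14) P4(14-16) P5(16-17) P2(17-18) P3(18-21) P4(21-22) P5(22-23) P2(23-24) P3(24-27) P5(27-28) P2(28-29) P3(29-32) P5(32-33) P2(33-34) P5(34-35) P5(35-36) P5(36-37) P5(37-38) P5(38-39) P1(39-45) P1(45-48)

Derivation:
t=0-3: P1@Q0 runs 3, rem=9, quantum used, demote→Q1. Q0=[P2,P3,P4,P5] Q1=[P1] Q2=[]
t=3-4: P2@Q0 runs 1, rem=5, I/O yield, promote→Q0. Q0=[P3,P4,P5,P2] Q1=[P1] Q2=[]
t=4-7: P3@Q0 runs 3, rem=12, I/O yield, promote→Q0. Q0=[P4,P5,P2,P3] Q1=[P1] Q2=[]
t=7-9: P4@Q0 runs 2, rem=3, I/O yield, promote→Q0. Q0=[P5,P2,P3,P4] Q1=[P1] Q2=[]
t=9-10: P5@Q0 runs 1, rem=9, I/O yield, promote→Q0. Q0=[P2,P3,P4,P5] Q1=[P1] Q2=[]
t=10-11: P2@Q0 runs 1, rem=4, I/O yield, promote→Q0. Q0=[P3,P4,P5,P2] Q1=[P1] Q2=[]
t=11-14: P3@Q0 runs 3, rem=9, I/O yield, promote→Q0. Q0=[P4,P5,P2,P3] Q1=[P1] Q2=[]
t=14-16: P4@Q0 runs 2, rem=1, I/O yield, promote→Q0. Q0=[P5,P2,P3,P4] Q1=[P1] Q2=[]
t=16-17: P5@Q0 runs 1, rem=8, I/O yield, promote→Q0. Q0=[P2,P3,P4,P5] Q1=[P1] Q2=[]
t=17-18: P2@Q0 runs 1, rem=3, I/O yield, promote→Q0. Q0=[P3,P4,P5,P2] Q1=[P1] Q2=[]
t=18-21: P3@Q0 runs 3, rem=6, I/O yield, promote→Q0. Q0=[P4,P5,P2,P3] Q1=[P1] Q2=[]
t=21-22: P4@Q0 runs 1, rem=0, completes. Q0=[P5,P2,P3] Q1=[P1] Q2=[]
t=22-23: P5@Q0 runs 1, rem=7, I/O yield, promote→Q0. Q0=[P2,P3,P5] Q1=[P1] Q2=[]
t=23-24: P2@Q0 runs 1, rem=2, I/O yield, promote→Q0. Q0=[P3,P5,P2] Q1=[P1] Q2=[]
t=24-27: P3@Q0 runs 3, rem=3, I/O yield, promote→Q0. Q0=[P5,P2,P3] Q1=[P1] Q2=[]
t=27-28: P5@Q0 runs 1, rem=6, I/O yield, promote→Q0. Q0=[P2,P3,P5] Q1=[P1] Q2=[]
t=28-29: P2@Q0 runs 1, rem=1, I/O yield, promote→Q0. Q0=[P3,P5,P2] Q1=[P1] Q2=[]
t=29-32: P3@Q0 runs 3, rem=0, completes. Q0=[P5,P2] Q1=[P1] Q2=[]
t=32-33: P5@Q0 runs 1, rem=5, I/O yield, promote→Q0. Q0=[P2,P5] Q1=[P1] Q2=[]
t=33-34: P2@Q0 runs 1, rem=0, completes. Q0=[P5] Q1=[P1] Q2=[]
t=34-35: P5@Q0 runs 1, rem=4, I/O yield, promote→Q0. Q0=[P5] Q1=[P1] Q2=[]
t=35-36: P5@Q0 runs 1, rem=3, I/O yield, promote→Q0. Q0=[P5] Q1=[P1] Q2=[]
t=36-37: P5@Q0 runs 1, rem=2, I/O yield, promote→Q0. Q0=[P5] Q1=[P1] Q2=[]
t=37-38: P5@Q0 runs 1, rem=1, I/O yield, promote→Q0. Q0=[P5] Q1=[P1] Q2=[]
t=38-39: P5@Q0 runs 1, rem=0, completes. Q0=[] Q1=[P1] Q2=[]
t=39-45: P1@Q1 runs 6, rem=3, quantum used, demote→Q2. Q0=[] Q1=[] Q2=[P1]
t=45-48: P1@Q2 runs 3, rem=0, completes. Q0=[] Q1=[] Q2=[]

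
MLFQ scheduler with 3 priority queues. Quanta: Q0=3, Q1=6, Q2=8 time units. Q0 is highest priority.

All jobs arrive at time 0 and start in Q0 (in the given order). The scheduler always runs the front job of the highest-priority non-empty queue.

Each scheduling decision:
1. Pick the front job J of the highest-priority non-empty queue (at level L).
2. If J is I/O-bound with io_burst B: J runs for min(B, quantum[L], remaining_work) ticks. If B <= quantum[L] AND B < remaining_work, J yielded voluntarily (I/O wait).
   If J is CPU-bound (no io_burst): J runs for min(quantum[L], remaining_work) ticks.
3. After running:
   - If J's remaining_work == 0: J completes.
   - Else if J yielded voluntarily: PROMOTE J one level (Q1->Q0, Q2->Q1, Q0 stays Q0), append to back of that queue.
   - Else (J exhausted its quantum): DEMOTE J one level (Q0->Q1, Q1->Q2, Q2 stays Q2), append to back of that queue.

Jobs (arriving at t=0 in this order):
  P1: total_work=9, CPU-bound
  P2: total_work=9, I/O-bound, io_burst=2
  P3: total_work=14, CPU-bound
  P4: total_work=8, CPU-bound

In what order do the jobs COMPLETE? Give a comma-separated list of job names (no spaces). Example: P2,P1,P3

t=0-3: P1@Q0 runs 3, rem=6, quantum used, demote→Q1. Q0=[P2,P3,P4] Q1=[P1] Q2=[]
t=3-5: P2@Q0 runs 2, rem=7, I/O yield, promote→Q0. Q0=[P3,P4,P2] Q1=[P1] Q2=[]
t=5-8: P3@Q0 runs 3, rem=11, quantum used, demote→Q1. Q0=[P4,P2] Q1=[P1,P3] Q2=[]
t=8-11: P4@Q0 runs 3, rem=5, quantum used, demote→Q1. Q0=[P2] Q1=[P1,P3,P4] Q2=[]
t=11-13: P2@Q0 runs 2, rem=5, I/O yield, promote→Q0. Q0=[P2] Q1=[P1,P3,P4] Q2=[]
t=13-15: P2@Q0 runs 2, rem=3, I/O yield, promote→Q0. Q0=[P2] Q1=[P1,P3,P4] Q2=[]
t=15-17: P2@Q0 runs 2, rem=1, I/O yield, promote→Q0. Q0=[P2] Q1=[P1,P3,P4] Q2=[]
t=17-18: P2@Q0 runs 1, rem=0, completes. Q0=[] Q1=[P1,P3,P4] Q2=[]
t=18-24: P1@Q1 runs 6, rem=0, completes. Q0=[] Q1=[P3,P4] Q2=[]
t=24-30: P3@Q1 runs 6, rem=5, quantum used, demote→Q2. Q0=[] Q1=[P4] Q2=[P3]
t=30-35: P4@Q1 runs 5, rem=0, completes. Q0=[] Q1=[] Q2=[P3]
t=35-40: P3@Q2 runs 5, rem=0, completes. Q0=[] Q1=[] Q2=[]

Answer: P2,P1,P4,P3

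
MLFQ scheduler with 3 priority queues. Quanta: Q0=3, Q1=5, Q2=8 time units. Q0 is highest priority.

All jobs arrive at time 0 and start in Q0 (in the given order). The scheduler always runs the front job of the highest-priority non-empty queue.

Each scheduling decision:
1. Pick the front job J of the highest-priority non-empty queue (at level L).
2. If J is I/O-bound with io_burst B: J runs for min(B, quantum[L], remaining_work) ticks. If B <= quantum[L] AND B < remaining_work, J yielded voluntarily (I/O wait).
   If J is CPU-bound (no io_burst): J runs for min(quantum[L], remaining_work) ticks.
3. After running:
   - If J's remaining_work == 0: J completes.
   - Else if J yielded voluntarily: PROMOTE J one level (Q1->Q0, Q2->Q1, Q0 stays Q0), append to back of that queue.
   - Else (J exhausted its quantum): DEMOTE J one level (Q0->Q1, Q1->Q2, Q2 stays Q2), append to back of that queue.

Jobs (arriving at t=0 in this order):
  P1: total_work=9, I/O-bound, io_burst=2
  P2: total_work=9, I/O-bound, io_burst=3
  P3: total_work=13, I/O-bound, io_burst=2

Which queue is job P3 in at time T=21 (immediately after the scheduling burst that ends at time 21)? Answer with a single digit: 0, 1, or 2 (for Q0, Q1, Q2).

Answer: 0

Derivation:
t=0-2: P1@Q0 runs 2, rem=7, I/O yield, promote→Q0. Q0=[P2,P3,P1] Q1=[] Q2=[]
t=2-5: P2@Q0 runs 3, rem=6, I/O yield, promote→Q0. Q0=[P3,P1,P2] Q1=[] Q2=[]
t=5-7: P3@Q0 runs 2, rem=11, I/O yield, promote→Q0. Q0=[P1,P2,P3] Q1=[] Q2=[]
t=7-9: P1@Q0 runs 2, rem=5, I/O yield, promote→Q0. Q0=[P2,P3,P1] Q1=[] Q2=[]
t=9-12: P2@Q0 runs 3, rem=3, I/O yield, promote→Q0. Q0=[P3,P1,P2] Q1=[] Q2=[]
t=12-14: P3@Q0 runs 2, rem=9, I/O yield, promote→Q0. Q0=[P1,P2,P3] Q1=[] Q2=[]
t=14-16: P1@Q0 runs 2, rem=3, I/O yield, promote→Q0. Q0=[P2,P3,P1] Q1=[] Q2=[]
t=16-19: P2@Q0 runs 3, rem=0, completes. Q0=[P3,P1] Q1=[] Q2=[]
t=19-21: P3@Q0 runs 2, rem=7, I/O yield, promote→Q0. Q0=[P1,P3] Q1=[] Q2=[]
t=21-23: P1@Q0 runs 2, rem=1, I/O yield, promote→Q0. Q0=[P3,P1] Q1=[] Q2=[]
t=23-25: P3@Q0 runs 2, rem=5, I/O yield, promote→Q0. Q0=[P1,P3] Q1=[] Q2=[]
t=25-26: P1@Q0 runs 1, rem=0, completes. Q0=[P3] Q1=[] Q2=[]
t=26-28: P3@Q0 runs 2, rem=3, I/O yield, promote→Q0. Q0=[P3] Q1=[] Q2=[]
t=28-30: P3@Q0 runs 2, rem=1, I/O yield, promote→Q0. Q0=[P3] Q1=[] Q2=[]
t=30-31: P3@Q0 runs 1, rem=0, completes. Q0=[] Q1=[] Q2=[]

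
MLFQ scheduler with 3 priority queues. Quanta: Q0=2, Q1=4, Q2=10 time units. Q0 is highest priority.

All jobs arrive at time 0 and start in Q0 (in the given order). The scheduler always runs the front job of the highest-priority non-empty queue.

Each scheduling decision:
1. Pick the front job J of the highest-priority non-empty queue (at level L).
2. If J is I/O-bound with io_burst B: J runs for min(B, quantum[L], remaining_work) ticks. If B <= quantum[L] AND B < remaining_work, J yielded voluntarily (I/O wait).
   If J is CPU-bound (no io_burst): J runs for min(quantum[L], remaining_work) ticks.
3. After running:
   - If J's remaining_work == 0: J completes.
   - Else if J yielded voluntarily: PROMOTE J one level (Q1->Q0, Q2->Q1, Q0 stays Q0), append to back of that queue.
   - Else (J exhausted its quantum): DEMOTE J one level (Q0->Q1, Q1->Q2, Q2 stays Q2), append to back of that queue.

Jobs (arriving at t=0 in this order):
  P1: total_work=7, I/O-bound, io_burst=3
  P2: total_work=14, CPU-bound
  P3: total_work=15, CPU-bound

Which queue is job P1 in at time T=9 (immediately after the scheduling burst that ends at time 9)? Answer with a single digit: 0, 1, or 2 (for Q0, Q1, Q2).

Answer: 0

Derivation:
t=0-2: P1@Q0 runs 2, rem=5, quantum used, demote→Q1. Q0=[P2,P3] Q1=[P1] Q2=[]
t=2-4: P2@Q0 runs 2, rem=12, quantum used, demote→Q1. Q0=[P3] Q1=[P1,P2] Q2=[]
t=4-6: P3@Q0 runs 2, rem=13, quantum used, demote→Q1. Q0=[] Q1=[P1,P2,P3] Q2=[]
t=6-9: P1@Q1 runs 3, rem=2, I/O yield, promote→Q0. Q0=[P1] Q1=[P2,P3] Q2=[]
t=9-11: P1@Q0 runs 2, rem=0, completes. Q0=[] Q1=[P2,P3] Q2=[]
t=11-15: P2@Q1 runs 4, rem=8, quantum used, demote→Q2. Q0=[] Q1=[P3] Q2=[P2]
t=15-19: P3@Q1 runs 4, rem=9, quantum used, demote→Q2. Q0=[] Q1=[] Q2=[P2,P3]
t=19-27: P2@Q2 runs 8, rem=0, completes. Q0=[] Q1=[] Q2=[P3]
t=27-36: P3@Q2 runs 9, rem=0, completes. Q0=[] Q1=[] Q2=[]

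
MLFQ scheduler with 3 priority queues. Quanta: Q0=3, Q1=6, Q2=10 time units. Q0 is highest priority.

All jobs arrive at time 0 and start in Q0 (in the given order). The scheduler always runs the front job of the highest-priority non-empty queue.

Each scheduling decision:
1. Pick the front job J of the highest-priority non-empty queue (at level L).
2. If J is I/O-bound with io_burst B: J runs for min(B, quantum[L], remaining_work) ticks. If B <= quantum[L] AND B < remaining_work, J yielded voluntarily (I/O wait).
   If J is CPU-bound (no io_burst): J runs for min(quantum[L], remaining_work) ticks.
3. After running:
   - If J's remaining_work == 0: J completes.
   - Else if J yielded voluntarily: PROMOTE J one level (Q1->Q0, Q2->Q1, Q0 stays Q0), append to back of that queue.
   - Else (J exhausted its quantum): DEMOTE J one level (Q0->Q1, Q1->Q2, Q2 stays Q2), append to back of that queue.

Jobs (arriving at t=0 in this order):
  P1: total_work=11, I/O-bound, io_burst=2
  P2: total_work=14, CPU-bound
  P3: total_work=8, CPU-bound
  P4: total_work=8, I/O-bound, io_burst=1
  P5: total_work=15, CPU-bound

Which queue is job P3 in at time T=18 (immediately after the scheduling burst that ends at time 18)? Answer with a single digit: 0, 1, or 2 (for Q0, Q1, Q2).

Answer: 1

Derivation:
t=0-2: P1@Q0 runs 2, rem=9, I/O yield, promote→Q0. Q0=[P2,P3,P4,P5,P1] Q1=[] Q2=[]
t=2-5: P2@Q0 runs 3, rem=11, quantum used, demote→Q1. Q0=[P3,P4,P5,P1] Q1=[P2] Q2=[]
t=5-8: P3@Q0 runs 3, rem=5, quantum used, demote→Q1. Q0=[P4,P5,P1] Q1=[P2,P3] Q2=[]
t=8-9: P4@Q0 runs 1, rem=7, I/O yield, promote→Q0. Q0=[P5,P1,P4] Q1=[P2,P3] Q2=[]
t=9-12: P5@Q0 runs 3, rem=12, quantum used, demote→Q1. Q0=[P1,P4] Q1=[P2,P3,P5] Q2=[]
t=12-14: P1@Q0 runs 2, rem=7, I/O yield, promote→Q0. Q0=[P4,P1] Q1=[P2,P3,P5] Q2=[]
t=14-15: P4@Q0 runs 1, rem=6, I/O yield, promote→Q0. Q0=[P1,P4] Q1=[P2,P3,P5] Q2=[]
t=15-17: P1@Q0 runs 2, rem=5, I/O yield, promote→Q0. Q0=[P4,P1] Q1=[P2,P3,P5] Q2=[]
t=17-18: P4@Q0 runs 1, rem=5, I/O yield, promote→Q0. Q0=[P1,P4] Q1=[P2,P3,P5] Q2=[]
t=18-20: P1@Q0 runs 2, rem=3, I/O yield, promote→Q0. Q0=[P4,P1] Q1=[P2,P3,P5] Q2=[]
t=20-21: P4@Q0 runs 1, rem=4, I/O yield, promote→Q0. Q0=[P1,P4] Q1=[P2,P3,P5] Q2=[]
t=21-23: P1@Q0 runs 2, rem=1, I/O yield, promote→Q0. Q0=[P4,P1] Q1=[P2,P3,P5] Q2=[]
t=23-24: P4@Q0 runs 1, rem=3, I/O yield, promote→Q0. Q0=[P1,P4] Q1=[P2,P3,P5] Q2=[]
t=24-25: P1@Q0 runs 1, rem=0, completes. Q0=[P4] Q1=[P2,P3,P5] Q2=[]
t=25-26: P4@Q0 runs 1, rem=2, I/O yield, promote→Q0. Q0=[P4] Q1=[P2,P3,P5] Q2=[]
t=26-27: P4@Q0 runs 1, rem=1, I/O yield, promote→Q0. Q0=[P4] Q1=[P2,P3,P5] Q2=[]
t=27-28: P4@Q0 runs 1, rem=0, completes. Q0=[] Q1=[P2,P3,P5] Q2=[]
t=28-34: P2@Q1 runs 6, rem=5, quantum used, demote→Q2. Q0=[] Q1=[P3,P5] Q2=[P2]
t=34-39: P3@Q1 runs 5, rem=0, completes. Q0=[] Q1=[P5] Q2=[P2]
t=39-45: P5@Q1 runs 6, rem=6, quantum used, demote→Q2. Q0=[] Q1=[] Q2=[P2,P5]
t=45-50: P2@Q2 runs 5, rem=0, completes. Q0=[] Q1=[] Q2=[P5]
t=50-56: P5@Q2 runs 6, rem=0, completes. Q0=[] Q1=[] Q2=[]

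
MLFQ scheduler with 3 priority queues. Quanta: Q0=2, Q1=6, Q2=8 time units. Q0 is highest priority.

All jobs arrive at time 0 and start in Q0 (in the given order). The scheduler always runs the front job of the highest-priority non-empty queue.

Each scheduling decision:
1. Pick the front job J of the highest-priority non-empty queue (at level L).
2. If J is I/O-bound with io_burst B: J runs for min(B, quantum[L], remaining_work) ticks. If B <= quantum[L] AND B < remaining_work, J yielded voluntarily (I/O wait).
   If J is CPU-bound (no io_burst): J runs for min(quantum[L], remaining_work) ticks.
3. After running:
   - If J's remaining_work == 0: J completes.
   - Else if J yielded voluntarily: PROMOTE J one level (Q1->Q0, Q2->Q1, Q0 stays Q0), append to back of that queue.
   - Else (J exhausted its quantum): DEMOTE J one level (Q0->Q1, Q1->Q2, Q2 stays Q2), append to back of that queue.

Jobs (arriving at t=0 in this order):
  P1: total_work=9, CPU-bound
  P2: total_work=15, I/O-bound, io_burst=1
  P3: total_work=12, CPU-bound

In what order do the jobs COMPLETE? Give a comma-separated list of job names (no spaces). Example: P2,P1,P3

Answer: P2,P1,P3

Derivation:
t=0-2: P1@Q0 runs 2, rem=7, quantum used, demote→Q1. Q0=[P2,P3] Q1=[P1] Q2=[]
t=2-3: P2@Q0 runs 1, rem=14, I/O yield, promote→Q0. Q0=[P3,P2] Q1=[P1] Q2=[]
t=3-5: P3@Q0 runs 2, rem=10, quantum used, demote→Q1. Q0=[P2] Q1=[P1,P3] Q2=[]
t=5-6: P2@Q0 runs 1, rem=13, I/O yield, promote→Q0. Q0=[P2] Q1=[P1,P3] Q2=[]
t=6-7: P2@Q0 runs 1, rem=12, I/O yield, promote→Q0. Q0=[P2] Q1=[P1,P3] Q2=[]
t=7-8: P2@Q0 runs 1, rem=11, I/O yield, promote→Q0. Q0=[P2] Q1=[P1,P3] Q2=[]
t=8-9: P2@Q0 runs 1, rem=10, I/O yield, promote→Q0. Q0=[P2] Q1=[P1,P3] Q2=[]
t=9-10: P2@Q0 runs 1, rem=9, I/O yield, promote→Q0. Q0=[P2] Q1=[P1,P3] Q2=[]
t=10-11: P2@Q0 runs 1, rem=8, I/O yield, promote→Q0. Q0=[P2] Q1=[P1,P3] Q2=[]
t=11-12: P2@Q0 runs 1, rem=7, I/O yield, promote→Q0. Q0=[P2] Q1=[P1,P3] Q2=[]
t=12-13: P2@Q0 runs 1, rem=6, I/O yield, promote→Q0. Q0=[P2] Q1=[P1,P3] Q2=[]
t=13-14: P2@Q0 runs 1, rem=5, I/O yield, promote→Q0. Q0=[P2] Q1=[P1,P3] Q2=[]
t=14-15: P2@Q0 runs 1, rem=4, I/O yield, promote→Q0. Q0=[P2] Q1=[P1,P3] Q2=[]
t=15-16: P2@Q0 runs 1, rem=3, I/O yield, promote→Q0. Q0=[P2] Q1=[P1,P3] Q2=[]
t=16-17: P2@Q0 runs 1, rem=2, I/O yield, promote→Q0. Q0=[P2] Q1=[P1,P3] Q2=[]
t=17-18: P2@Q0 runs 1, rem=1, I/O yield, promote→Q0. Q0=[P2] Q1=[P1,P3] Q2=[]
t=18-19: P2@Q0 runs 1, rem=0, completes. Q0=[] Q1=[P1,P3] Q2=[]
t=19-25: P1@Q1 runs 6, rem=1, quantum used, demote→Q2. Q0=[] Q1=[P3] Q2=[P1]
t=25-31: P3@Q1 runs 6, rem=4, quantum used, demote→Q2. Q0=[] Q1=[] Q2=[P1,P3]
t=31-32: P1@Q2 runs 1, rem=0, completes. Q0=[] Q1=[] Q2=[P3]
t=32-36: P3@Q2 runs 4, rem=0, completes. Q0=[] Q1=[] Q2=[]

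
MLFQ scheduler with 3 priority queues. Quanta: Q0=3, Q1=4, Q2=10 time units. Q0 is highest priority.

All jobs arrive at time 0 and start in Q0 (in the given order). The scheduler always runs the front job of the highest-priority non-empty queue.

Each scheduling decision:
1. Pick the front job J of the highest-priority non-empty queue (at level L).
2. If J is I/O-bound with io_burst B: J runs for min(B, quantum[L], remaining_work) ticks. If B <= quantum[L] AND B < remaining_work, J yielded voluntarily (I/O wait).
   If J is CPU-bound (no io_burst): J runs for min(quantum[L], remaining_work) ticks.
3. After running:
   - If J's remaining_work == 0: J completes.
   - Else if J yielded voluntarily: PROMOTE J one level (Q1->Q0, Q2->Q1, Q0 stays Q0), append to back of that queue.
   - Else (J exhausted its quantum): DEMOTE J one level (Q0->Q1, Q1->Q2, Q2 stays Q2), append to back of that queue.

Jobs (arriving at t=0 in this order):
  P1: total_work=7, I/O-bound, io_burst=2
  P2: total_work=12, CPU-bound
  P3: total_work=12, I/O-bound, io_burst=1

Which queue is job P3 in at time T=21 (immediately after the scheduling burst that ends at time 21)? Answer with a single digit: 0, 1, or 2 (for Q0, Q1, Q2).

Answer: 0

Derivation:
t=0-2: P1@Q0 runs 2, rem=5, I/O yield, promote→Q0. Q0=[P2,P3,P1] Q1=[] Q2=[]
t=2-5: P2@Q0 runs 3, rem=9, quantum used, demote→Q1. Q0=[P3,P1] Q1=[P2] Q2=[]
t=5-6: P3@Q0 runs 1, rem=11, I/O yield, promote→Q0. Q0=[P1,P3] Q1=[P2] Q2=[]
t=6-8: P1@Q0 runs 2, rem=3, I/O yield, promote→Q0. Q0=[P3,P1] Q1=[P2] Q2=[]
t=8-9: P3@Q0 runs 1, rem=10, I/O yield, promote→Q0. Q0=[P1,P3] Q1=[P2] Q2=[]
t=9-11: P1@Q0 runs 2, rem=1, I/O yield, promote→Q0. Q0=[P3,P1] Q1=[P2] Q2=[]
t=11-12: P3@Q0 runs 1, rem=9, I/O yield, promote→Q0. Q0=[P1,P3] Q1=[P2] Q2=[]
t=12-13: P1@Q0 runs 1, rem=0, completes. Q0=[P3] Q1=[P2] Q2=[]
t=13-14: P3@Q0 runs 1, rem=8, I/O yield, promote→Q0. Q0=[P3] Q1=[P2] Q2=[]
t=14-15: P3@Q0 runs 1, rem=7, I/O yield, promote→Q0. Q0=[P3] Q1=[P2] Q2=[]
t=15-16: P3@Q0 runs 1, rem=6, I/O yield, promote→Q0. Q0=[P3] Q1=[P2] Q2=[]
t=16-17: P3@Q0 runs 1, rem=5, I/O yield, promote→Q0. Q0=[P3] Q1=[P2] Q2=[]
t=17-18: P3@Q0 runs 1, rem=4, I/O yield, promote→Q0. Q0=[P3] Q1=[P2] Q2=[]
t=18-19: P3@Q0 runs 1, rem=3, I/O yield, promote→Q0. Q0=[P3] Q1=[P2] Q2=[]
t=19-20: P3@Q0 runs 1, rem=2, I/O yield, promote→Q0. Q0=[P3] Q1=[P2] Q2=[]
t=20-21: P3@Q0 runs 1, rem=1, I/O yield, promote→Q0. Q0=[P3] Q1=[P2] Q2=[]
t=21-22: P3@Q0 runs 1, rem=0, completes. Q0=[] Q1=[P2] Q2=[]
t=22-26: P2@Q1 runs 4, rem=5, quantum used, demote→Q2. Q0=[] Q1=[] Q2=[P2]
t=26-31: P2@Q2 runs 5, rem=0, completes. Q0=[] Q1=[] Q2=[]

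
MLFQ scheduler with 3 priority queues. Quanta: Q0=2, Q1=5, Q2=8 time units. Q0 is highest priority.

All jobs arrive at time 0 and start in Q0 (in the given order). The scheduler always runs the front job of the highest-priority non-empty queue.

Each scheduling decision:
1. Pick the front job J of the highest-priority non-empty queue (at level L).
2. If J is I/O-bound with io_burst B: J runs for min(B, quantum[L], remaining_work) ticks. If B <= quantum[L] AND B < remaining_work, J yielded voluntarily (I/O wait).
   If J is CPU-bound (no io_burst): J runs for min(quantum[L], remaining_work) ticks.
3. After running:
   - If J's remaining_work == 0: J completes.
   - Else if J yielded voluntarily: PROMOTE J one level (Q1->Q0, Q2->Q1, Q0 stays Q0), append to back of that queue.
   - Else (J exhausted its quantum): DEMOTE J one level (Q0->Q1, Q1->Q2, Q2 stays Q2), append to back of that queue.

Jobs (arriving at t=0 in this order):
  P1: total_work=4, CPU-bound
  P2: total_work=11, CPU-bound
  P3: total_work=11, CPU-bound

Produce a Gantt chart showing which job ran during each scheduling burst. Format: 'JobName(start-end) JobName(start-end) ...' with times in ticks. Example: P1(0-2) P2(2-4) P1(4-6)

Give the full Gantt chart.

Answer: P1(0-2) P2(2-4) P3(4-6) P1(6-8) P2(8-13) P3(13-18) P2(18-22) P3(22-26)

Derivation:
t=0-2: P1@Q0 runs 2, rem=2, quantum used, demote→Q1. Q0=[P2,P3] Q1=[P1] Q2=[]
t=2-4: P2@Q0 runs 2, rem=9, quantum used, demote→Q1. Q0=[P3] Q1=[P1,P2] Q2=[]
t=4-6: P3@Q0 runs 2, rem=9, quantum used, demote→Q1. Q0=[] Q1=[P1,P2,P3] Q2=[]
t=6-8: P1@Q1 runs 2, rem=0, completes. Q0=[] Q1=[P2,P3] Q2=[]
t=8-13: P2@Q1 runs 5, rem=4, quantum used, demote→Q2. Q0=[] Q1=[P3] Q2=[P2]
t=13-18: P3@Q1 runs 5, rem=4, quantum used, demote→Q2. Q0=[] Q1=[] Q2=[P2,P3]
t=18-22: P2@Q2 runs 4, rem=0, completes. Q0=[] Q1=[] Q2=[P3]
t=22-26: P3@Q2 runs 4, rem=0, completes. Q0=[] Q1=[] Q2=[]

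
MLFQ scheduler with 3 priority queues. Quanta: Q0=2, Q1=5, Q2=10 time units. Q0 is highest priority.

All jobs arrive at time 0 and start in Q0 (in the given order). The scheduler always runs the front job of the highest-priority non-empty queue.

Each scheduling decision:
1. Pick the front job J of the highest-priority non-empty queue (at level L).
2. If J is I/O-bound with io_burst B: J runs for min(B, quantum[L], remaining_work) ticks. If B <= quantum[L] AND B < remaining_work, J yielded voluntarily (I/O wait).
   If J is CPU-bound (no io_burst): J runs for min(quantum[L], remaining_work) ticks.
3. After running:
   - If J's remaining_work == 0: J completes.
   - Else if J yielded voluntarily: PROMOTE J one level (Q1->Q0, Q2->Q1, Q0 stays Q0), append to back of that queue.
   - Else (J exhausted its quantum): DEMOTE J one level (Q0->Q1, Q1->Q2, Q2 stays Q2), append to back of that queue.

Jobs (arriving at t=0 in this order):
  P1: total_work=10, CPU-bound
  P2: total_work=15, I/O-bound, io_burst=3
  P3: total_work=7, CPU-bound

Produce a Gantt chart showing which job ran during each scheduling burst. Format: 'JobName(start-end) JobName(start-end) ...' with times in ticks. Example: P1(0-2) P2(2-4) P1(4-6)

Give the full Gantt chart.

t=0-2: P1@Q0 runs 2, rem=8, quantum used, demote→Q1. Q0=[P2,P3] Q1=[P1] Q2=[]
t=2-4: P2@Q0 runs 2, rem=13, quantum used, demote→Q1. Q0=[P3] Q1=[P1,P2] Q2=[]
t=4-6: P3@Q0 runs 2, rem=5, quantum used, demote→Q1. Q0=[] Q1=[P1,P2,P3] Q2=[]
t=6-11: P1@Q1 runs 5, rem=3, quantum used, demote→Q2. Q0=[] Q1=[P2,P3] Q2=[P1]
t=11-14: P2@Q1 runs 3, rem=10, I/O yield, promote→Q0. Q0=[P2] Q1=[P3] Q2=[P1]
t=14-16: P2@Q0 runs 2, rem=8, quantum used, demote→Q1. Q0=[] Q1=[P3,P2] Q2=[P1]
t=16-21: P3@Q1 runs 5, rem=0, completes. Q0=[] Q1=[P2] Q2=[P1]
t=21-24: P2@Q1 runs 3, rem=5, I/O yield, promote→Q0. Q0=[P2] Q1=[] Q2=[P1]
t=24-26: P2@Q0 runs 2, rem=3, quantum used, demote→Q1. Q0=[] Q1=[P2] Q2=[P1]
t=26-29: P2@Q1 runs 3, rem=0, completes. Q0=[] Q1=[] Q2=[P1]
t=29-32: P1@Q2 runs 3, rem=0, completes. Q0=[] Q1=[] Q2=[]

Answer: P1(0-2) P2(2-4) P3(4-6) P1(6-11) P2(11-14) P2(14-16) P3(16-21) P2(21-24) P2(24-26) P2(26-29) P1(29-32)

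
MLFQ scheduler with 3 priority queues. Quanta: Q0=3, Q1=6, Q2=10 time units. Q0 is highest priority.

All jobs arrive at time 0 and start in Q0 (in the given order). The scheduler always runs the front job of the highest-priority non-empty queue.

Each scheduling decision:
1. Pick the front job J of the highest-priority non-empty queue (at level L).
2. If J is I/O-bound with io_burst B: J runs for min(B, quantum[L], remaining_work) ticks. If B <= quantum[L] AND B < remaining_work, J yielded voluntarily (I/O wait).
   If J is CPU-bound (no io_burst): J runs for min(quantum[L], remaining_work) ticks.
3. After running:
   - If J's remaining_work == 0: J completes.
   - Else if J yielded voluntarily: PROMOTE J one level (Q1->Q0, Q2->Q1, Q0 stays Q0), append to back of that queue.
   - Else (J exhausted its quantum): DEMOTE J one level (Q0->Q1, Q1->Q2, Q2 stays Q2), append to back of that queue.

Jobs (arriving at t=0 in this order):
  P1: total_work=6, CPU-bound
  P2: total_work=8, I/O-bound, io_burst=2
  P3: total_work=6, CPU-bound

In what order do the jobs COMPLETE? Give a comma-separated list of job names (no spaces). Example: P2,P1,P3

Answer: P2,P1,P3

Derivation:
t=0-3: P1@Q0 runs 3, rem=3, quantum used, demote→Q1. Q0=[P2,P3] Q1=[P1] Q2=[]
t=3-5: P2@Q0 runs 2, rem=6, I/O yield, promote→Q0. Q0=[P3,P2] Q1=[P1] Q2=[]
t=5-8: P3@Q0 runs 3, rem=3, quantum used, demote→Q1. Q0=[P2] Q1=[P1,P3] Q2=[]
t=8-10: P2@Q0 runs 2, rem=4, I/O yield, promote→Q0. Q0=[P2] Q1=[P1,P3] Q2=[]
t=10-12: P2@Q0 runs 2, rem=2, I/O yield, promote→Q0. Q0=[P2] Q1=[P1,P3] Q2=[]
t=12-14: P2@Q0 runs 2, rem=0, completes. Q0=[] Q1=[P1,P3] Q2=[]
t=14-17: P1@Q1 runs 3, rem=0, completes. Q0=[] Q1=[P3] Q2=[]
t=17-20: P3@Q1 runs 3, rem=0, completes. Q0=[] Q1=[] Q2=[]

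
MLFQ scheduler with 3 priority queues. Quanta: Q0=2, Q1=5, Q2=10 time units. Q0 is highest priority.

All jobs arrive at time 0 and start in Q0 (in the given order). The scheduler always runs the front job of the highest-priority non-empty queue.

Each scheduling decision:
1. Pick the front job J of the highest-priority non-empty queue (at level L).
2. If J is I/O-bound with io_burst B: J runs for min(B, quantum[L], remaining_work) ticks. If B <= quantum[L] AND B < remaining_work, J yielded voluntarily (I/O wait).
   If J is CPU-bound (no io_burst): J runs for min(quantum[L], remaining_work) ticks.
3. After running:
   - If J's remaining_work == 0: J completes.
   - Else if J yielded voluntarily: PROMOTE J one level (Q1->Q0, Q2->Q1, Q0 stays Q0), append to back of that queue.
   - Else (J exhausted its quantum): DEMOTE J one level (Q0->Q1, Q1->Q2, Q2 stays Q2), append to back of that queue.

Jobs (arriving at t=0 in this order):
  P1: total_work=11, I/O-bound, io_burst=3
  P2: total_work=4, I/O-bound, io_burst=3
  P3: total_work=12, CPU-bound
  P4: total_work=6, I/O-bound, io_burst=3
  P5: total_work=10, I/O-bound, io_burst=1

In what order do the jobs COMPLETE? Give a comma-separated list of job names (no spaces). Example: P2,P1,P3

Answer: P5,P2,P4,P1,P3

Derivation:
t=0-2: P1@Q0 runs 2, rem=9, quantum used, demote→Q1. Q0=[P2,P3,P4,P5] Q1=[P1] Q2=[]
t=2-4: P2@Q0 runs 2, rem=2, quantum used, demote→Q1. Q0=[P3,P4,P5] Q1=[P1,P2] Q2=[]
t=4-6: P3@Q0 runs 2, rem=10, quantum used, demote→Q1. Q0=[P4,P5] Q1=[P1,P2,P3] Q2=[]
t=6-8: P4@Q0 runs 2, rem=4, quantum used, demote→Q1. Q0=[P5] Q1=[P1,P2,P3,P4] Q2=[]
t=8-9: P5@Q0 runs 1, rem=9, I/O yield, promote→Q0. Q0=[P5] Q1=[P1,P2,P3,P4] Q2=[]
t=9-10: P5@Q0 runs 1, rem=8, I/O yield, promote→Q0. Q0=[P5] Q1=[P1,P2,P3,P4] Q2=[]
t=10-11: P5@Q0 runs 1, rem=7, I/O yield, promote→Q0. Q0=[P5] Q1=[P1,P2,P3,P4] Q2=[]
t=11-12: P5@Q0 runs 1, rem=6, I/O yield, promote→Q0. Q0=[P5] Q1=[P1,P2,P3,P4] Q2=[]
t=12-13: P5@Q0 runs 1, rem=5, I/O yield, promote→Q0. Q0=[P5] Q1=[P1,P2,P3,P4] Q2=[]
t=13-14: P5@Q0 runs 1, rem=4, I/O yield, promote→Q0. Q0=[P5] Q1=[P1,P2,P3,P4] Q2=[]
t=14-15: P5@Q0 runs 1, rem=3, I/O yield, promote→Q0. Q0=[P5] Q1=[P1,P2,P3,P4] Q2=[]
t=15-16: P5@Q0 runs 1, rem=2, I/O yield, promote→Q0. Q0=[P5] Q1=[P1,P2,P3,P4] Q2=[]
t=16-17: P5@Q0 runs 1, rem=1, I/O yield, promote→Q0. Q0=[P5] Q1=[P1,P2,P3,P4] Q2=[]
t=17-18: P5@Q0 runs 1, rem=0, completes. Q0=[] Q1=[P1,P2,P3,P4] Q2=[]
t=18-21: P1@Q1 runs 3, rem=6, I/O yield, promote→Q0. Q0=[P1] Q1=[P2,P3,P4] Q2=[]
t=21-23: P1@Q0 runs 2, rem=4, quantum used, demote→Q1. Q0=[] Q1=[P2,P3,P4,P1] Q2=[]
t=23-25: P2@Q1 runs 2, rem=0, completes. Q0=[] Q1=[P3,P4,P1] Q2=[]
t=25-30: P3@Q1 runs 5, rem=5, quantum used, demote→Q2. Q0=[] Q1=[P4,P1] Q2=[P3]
t=30-33: P4@Q1 runs 3, rem=1, I/O yield, promote→Q0. Q0=[P4] Q1=[P1] Q2=[P3]
t=33-34: P4@Q0 runs 1, rem=0, completes. Q0=[] Q1=[P1] Q2=[P3]
t=34-37: P1@Q1 runs 3, rem=1, I/O yield, promote→Q0. Q0=[P1] Q1=[] Q2=[P3]
t=37-38: P1@Q0 runs 1, rem=0, completes. Q0=[] Q1=[] Q2=[P3]
t=38-43: P3@Q2 runs 5, rem=0, completes. Q0=[] Q1=[] Q2=[]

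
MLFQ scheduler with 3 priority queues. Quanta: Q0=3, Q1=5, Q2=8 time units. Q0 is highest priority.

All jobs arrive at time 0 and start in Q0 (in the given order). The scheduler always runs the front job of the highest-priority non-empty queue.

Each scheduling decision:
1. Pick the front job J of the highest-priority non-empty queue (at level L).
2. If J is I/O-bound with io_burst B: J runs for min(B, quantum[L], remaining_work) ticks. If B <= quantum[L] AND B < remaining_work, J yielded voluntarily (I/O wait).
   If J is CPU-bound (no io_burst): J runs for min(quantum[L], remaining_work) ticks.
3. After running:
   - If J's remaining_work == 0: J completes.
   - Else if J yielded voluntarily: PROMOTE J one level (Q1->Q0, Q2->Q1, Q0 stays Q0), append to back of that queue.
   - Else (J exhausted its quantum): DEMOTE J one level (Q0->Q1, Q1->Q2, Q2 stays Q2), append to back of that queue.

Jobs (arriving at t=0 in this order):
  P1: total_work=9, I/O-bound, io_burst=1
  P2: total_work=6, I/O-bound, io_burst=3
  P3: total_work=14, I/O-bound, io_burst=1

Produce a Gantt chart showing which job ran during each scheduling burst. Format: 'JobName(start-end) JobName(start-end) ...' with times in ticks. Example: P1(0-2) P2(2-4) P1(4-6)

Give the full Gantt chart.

Answer: P1(0-1) P2(1-4) P3(4-5) P1(5-6) P2(6-9) P3(9-10) P1(10-11) P3(11-12) P1(12-13) P3(13-14) P1(14-15) P3(15-16) P1(16-17) P3(17-18) P1(18-19) P3(19-20) P1(20-21) P3(21-22) P1(22-23) P3(23-24) P3(24-25) P3(25-26) P3(26-27) P3(27-28) P3(28-29)

Derivation:
t=0-1: P1@Q0 runs 1, rem=8, I/O yield, promote→Q0. Q0=[P2,P3,P1] Q1=[] Q2=[]
t=1-4: P2@Q0 runs 3, rem=3, I/O yield, promote→Q0. Q0=[P3,P1,P2] Q1=[] Q2=[]
t=4-5: P3@Q0 runs 1, rem=13, I/O yield, promote→Q0. Q0=[P1,P2,P3] Q1=[] Q2=[]
t=5-6: P1@Q0 runs 1, rem=7, I/O yield, promote→Q0. Q0=[P2,P3,P1] Q1=[] Q2=[]
t=6-9: P2@Q0 runs 3, rem=0, completes. Q0=[P3,P1] Q1=[] Q2=[]
t=9-10: P3@Q0 runs 1, rem=12, I/O yield, promote→Q0. Q0=[P1,P3] Q1=[] Q2=[]
t=10-11: P1@Q0 runs 1, rem=6, I/O yield, promote→Q0. Q0=[P3,P1] Q1=[] Q2=[]
t=11-12: P3@Q0 runs 1, rem=11, I/O yield, promote→Q0. Q0=[P1,P3] Q1=[] Q2=[]
t=12-13: P1@Q0 runs 1, rem=5, I/O yield, promote→Q0. Q0=[P3,P1] Q1=[] Q2=[]
t=13-14: P3@Q0 runs 1, rem=10, I/O yield, promote→Q0. Q0=[P1,P3] Q1=[] Q2=[]
t=14-15: P1@Q0 runs 1, rem=4, I/O yield, promote→Q0. Q0=[P3,P1] Q1=[] Q2=[]
t=15-16: P3@Q0 runs 1, rem=9, I/O yield, promote→Q0. Q0=[P1,P3] Q1=[] Q2=[]
t=16-17: P1@Q0 runs 1, rem=3, I/O yield, promote→Q0. Q0=[P3,P1] Q1=[] Q2=[]
t=17-18: P3@Q0 runs 1, rem=8, I/O yield, promote→Q0. Q0=[P1,P3] Q1=[] Q2=[]
t=18-19: P1@Q0 runs 1, rem=2, I/O yield, promote→Q0. Q0=[P3,P1] Q1=[] Q2=[]
t=19-20: P3@Q0 runs 1, rem=7, I/O yield, promote→Q0. Q0=[P1,P3] Q1=[] Q2=[]
t=20-21: P1@Q0 runs 1, rem=1, I/O yield, promote→Q0. Q0=[P3,P1] Q1=[] Q2=[]
t=21-22: P3@Q0 runs 1, rem=6, I/O yield, promote→Q0. Q0=[P1,P3] Q1=[] Q2=[]
t=22-23: P1@Q0 runs 1, rem=0, completes. Q0=[P3] Q1=[] Q2=[]
t=23-24: P3@Q0 runs 1, rem=5, I/O yield, promote→Q0. Q0=[P3] Q1=[] Q2=[]
t=24-25: P3@Q0 runs 1, rem=4, I/O yield, promote→Q0. Q0=[P3] Q1=[] Q2=[]
t=25-26: P3@Q0 runs 1, rem=3, I/O yield, promote→Q0. Q0=[P3] Q1=[] Q2=[]
t=26-27: P3@Q0 runs 1, rem=2, I/O yield, promote→Q0. Q0=[P3] Q1=[] Q2=[]
t=27-28: P3@Q0 runs 1, rem=1, I/O yield, promote→Q0. Q0=[P3] Q1=[] Q2=[]
t=28-29: P3@Q0 runs 1, rem=0, completes. Q0=[] Q1=[] Q2=[]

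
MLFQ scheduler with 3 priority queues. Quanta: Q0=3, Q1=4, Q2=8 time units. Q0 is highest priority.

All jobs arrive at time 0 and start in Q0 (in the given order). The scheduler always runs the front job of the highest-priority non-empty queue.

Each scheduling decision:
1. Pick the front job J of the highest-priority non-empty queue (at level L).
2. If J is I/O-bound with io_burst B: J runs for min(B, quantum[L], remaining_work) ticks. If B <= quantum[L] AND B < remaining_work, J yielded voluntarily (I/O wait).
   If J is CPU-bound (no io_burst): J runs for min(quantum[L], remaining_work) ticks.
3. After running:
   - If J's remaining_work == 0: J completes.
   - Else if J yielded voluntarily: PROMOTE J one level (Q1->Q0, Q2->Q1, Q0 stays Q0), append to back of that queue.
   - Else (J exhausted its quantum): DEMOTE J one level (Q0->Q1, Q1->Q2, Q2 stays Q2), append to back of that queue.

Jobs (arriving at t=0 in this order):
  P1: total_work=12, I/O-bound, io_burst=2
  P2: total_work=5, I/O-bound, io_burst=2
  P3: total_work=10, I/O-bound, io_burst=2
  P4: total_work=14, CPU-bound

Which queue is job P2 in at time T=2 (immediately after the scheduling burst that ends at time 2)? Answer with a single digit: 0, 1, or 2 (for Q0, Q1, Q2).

Answer: 0

Derivation:
t=0-2: P1@Q0 runs 2, rem=10, I/O yield, promote→Q0. Q0=[P2,P3,P4,P1] Q1=[] Q2=[]
t=2-4: P2@Q0 runs 2, rem=3, I/O yield, promote→Q0. Q0=[P3,P4,P1,P2] Q1=[] Q2=[]
t=4-6: P3@Q0 runs 2, rem=8, I/O yield, promote→Q0. Q0=[P4,P1,P2,P3] Q1=[] Q2=[]
t=6-9: P4@Q0 runs 3, rem=11, quantum used, demote→Q1. Q0=[P1,P2,P3] Q1=[P4] Q2=[]
t=9-11: P1@Q0 runs 2, rem=8, I/O yield, promote→Q0. Q0=[P2,P3,P1] Q1=[P4] Q2=[]
t=11-13: P2@Q0 runs 2, rem=1, I/O yield, promote→Q0. Q0=[P3,P1,P2] Q1=[P4] Q2=[]
t=13-15: P3@Q0 runs 2, rem=6, I/O yield, promote→Q0. Q0=[P1,P2,P3] Q1=[P4] Q2=[]
t=15-17: P1@Q0 runs 2, rem=6, I/O yield, promote→Q0. Q0=[P2,P3,P1] Q1=[P4] Q2=[]
t=17-18: P2@Q0 runs 1, rem=0, completes. Q0=[P3,P1] Q1=[P4] Q2=[]
t=18-20: P3@Q0 runs 2, rem=4, I/O yield, promote→Q0. Q0=[P1,P3] Q1=[P4] Q2=[]
t=20-22: P1@Q0 runs 2, rem=4, I/O yield, promote→Q0. Q0=[P3,P1] Q1=[P4] Q2=[]
t=22-24: P3@Q0 runs 2, rem=2, I/O yield, promote→Q0. Q0=[P1,P3] Q1=[P4] Q2=[]
t=24-26: P1@Q0 runs 2, rem=2, I/O yield, promote→Q0. Q0=[P3,P1] Q1=[P4] Q2=[]
t=26-28: P3@Q0 runs 2, rem=0, completes. Q0=[P1] Q1=[P4] Q2=[]
t=28-30: P1@Q0 runs 2, rem=0, completes. Q0=[] Q1=[P4] Q2=[]
t=30-34: P4@Q1 runs 4, rem=7, quantum used, demote→Q2. Q0=[] Q1=[] Q2=[P4]
t=34-41: P4@Q2 runs 7, rem=0, completes. Q0=[] Q1=[] Q2=[]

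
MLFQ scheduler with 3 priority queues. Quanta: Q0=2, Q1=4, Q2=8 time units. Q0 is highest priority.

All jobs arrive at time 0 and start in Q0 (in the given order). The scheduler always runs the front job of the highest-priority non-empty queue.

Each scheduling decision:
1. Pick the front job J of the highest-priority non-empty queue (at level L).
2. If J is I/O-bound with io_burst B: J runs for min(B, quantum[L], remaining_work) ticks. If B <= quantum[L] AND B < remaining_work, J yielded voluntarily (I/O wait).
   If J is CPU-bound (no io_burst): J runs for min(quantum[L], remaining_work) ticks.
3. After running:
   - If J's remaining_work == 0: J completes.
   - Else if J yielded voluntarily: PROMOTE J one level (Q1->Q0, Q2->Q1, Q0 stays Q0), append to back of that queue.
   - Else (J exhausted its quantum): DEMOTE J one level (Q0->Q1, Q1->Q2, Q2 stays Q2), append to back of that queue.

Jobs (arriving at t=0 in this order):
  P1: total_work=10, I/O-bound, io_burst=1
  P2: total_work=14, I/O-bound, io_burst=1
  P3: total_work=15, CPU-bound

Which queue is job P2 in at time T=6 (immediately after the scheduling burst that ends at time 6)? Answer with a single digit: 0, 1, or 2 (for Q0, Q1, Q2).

Answer: 0

Derivation:
t=0-1: P1@Q0 runs 1, rem=9, I/O yield, promote→Q0. Q0=[P2,P3,P1] Q1=[] Q2=[]
t=1-2: P2@Q0 runs 1, rem=13, I/O yield, promote→Q0. Q0=[P3,P1,P2] Q1=[] Q2=[]
t=2-4: P3@Q0 runs 2, rem=13, quantum used, demote→Q1. Q0=[P1,P2] Q1=[P3] Q2=[]
t=4-5: P1@Q0 runs 1, rem=8, I/O yield, promote→Q0. Q0=[P2,P1] Q1=[P3] Q2=[]
t=5-6: P2@Q0 runs 1, rem=12, I/O yield, promote→Q0. Q0=[P1,P2] Q1=[P3] Q2=[]
t=6-7: P1@Q0 runs 1, rem=7, I/O yield, promote→Q0. Q0=[P2,P1] Q1=[P3] Q2=[]
t=7-8: P2@Q0 runs 1, rem=11, I/O yield, promote→Q0. Q0=[P1,P2] Q1=[P3] Q2=[]
t=8-9: P1@Q0 runs 1, rem=6, I/O yield, promote→Q0. Q0=[P2,P1] Q1=[P3] Q2=[]
t=9-10: P2@Q0 runs 1, rem=10, I/O yield, promote→Q0. Q0=[P1,P2] Q1=[P3] Q2=[]
t=10-11: P1@Q0 runs 1, rem=5, I/O yield, promote→Q0. Q0=[P2,P1] Q1=[P3] Q2=[]
t=11-12: P2@Q0 runs 1, rem=9, I/O yield, promote→Q0. Q0=[P1,P2] Q1=[P3] Q2=[]
t=12-13: P1@Q0 runs 1, rem=4, I/O yield, promote→Q0. Q0=[P2,P1] Q1=[P3] Q2=[]
t=13-14: P2@Q0 runs 1, rem=8, I/O yield, promote→Q0. Q0=[P1,P2] Q1=[P3] Q2=[]
t=14-15: P1@Q0 runs 1, rem=3, I/O yield, promote→Q0. Q0=[P2,P1] Q1=[P3] Q2=[]
t=15-16: P2@Q0 runs 1, rem=7, I/O yield, promote→Q0. Q0=[P1,P2] Q1=[P3] Q2=[]
t=16-17: P1@Q0 runs 1, rem=2, I/O yield, promote→Q0. Q0=[P2,P1] Q1=[P3] Q2=[]
t=17-18: P2@Q0 runs 1, rem=6, I/O yield, promote→Q0. Q0=[P1,P2] Q1=[P3] Q2=[]
t=18-19: P1@Q0 runs 1, rem=1, I/O yield, promote→Q0. Q0=[P2,P1] Q1=[P3] Q2=[]
t=19-20: P2@Q0 runs 1, rem=5, I/O yield, promote→Q0. Q0=[P1,P2] Q1=[P3] Q2=[]
t=20-21: P1@Q0 runs 1, rem=0, completes. Q0=[P2] Q1=[P3] Q2=[]
t=21-22: P2@Q0 runs 1, rem=4, I/O yield, promote→Q0. Q0=[P2] Q1=[P3] Q2=[]
t=22-23: P2@Q0 runs 1, rem=3, I/O yield, promote→Q0. Q0=[P2] Q1=[P3] Q2=[]
t=23-24: P2@Q0 runs 1, rem=2, I/O yield, promote→Q0. Q0=[P2] Q1=[P3] Q2=[]
t=24-25: P2@Q0 runs 1, rem=1, I/O yield, promote→Q0. Q0=[P2] Q1=[P3] Q2=[]
t=25-26: P2@Q0 runs 1, rem=0, completes. Q0=[] Q1=[P3] Q2=[]
t=26-30: P3@Q1 runs 4, rem=9, quantum used, demote→Q2. Q0=[] Q1=[] Q2=[P3]
t=30-38: P3@Q2 runs 8, rem=1, quantum used, demote→Q2. Q0=[] Q1=[] Q2=[P3]
t=38-39: P3@Q2 runs 1, rem=0, completes. Q0=[] Q1=[] Q2=[]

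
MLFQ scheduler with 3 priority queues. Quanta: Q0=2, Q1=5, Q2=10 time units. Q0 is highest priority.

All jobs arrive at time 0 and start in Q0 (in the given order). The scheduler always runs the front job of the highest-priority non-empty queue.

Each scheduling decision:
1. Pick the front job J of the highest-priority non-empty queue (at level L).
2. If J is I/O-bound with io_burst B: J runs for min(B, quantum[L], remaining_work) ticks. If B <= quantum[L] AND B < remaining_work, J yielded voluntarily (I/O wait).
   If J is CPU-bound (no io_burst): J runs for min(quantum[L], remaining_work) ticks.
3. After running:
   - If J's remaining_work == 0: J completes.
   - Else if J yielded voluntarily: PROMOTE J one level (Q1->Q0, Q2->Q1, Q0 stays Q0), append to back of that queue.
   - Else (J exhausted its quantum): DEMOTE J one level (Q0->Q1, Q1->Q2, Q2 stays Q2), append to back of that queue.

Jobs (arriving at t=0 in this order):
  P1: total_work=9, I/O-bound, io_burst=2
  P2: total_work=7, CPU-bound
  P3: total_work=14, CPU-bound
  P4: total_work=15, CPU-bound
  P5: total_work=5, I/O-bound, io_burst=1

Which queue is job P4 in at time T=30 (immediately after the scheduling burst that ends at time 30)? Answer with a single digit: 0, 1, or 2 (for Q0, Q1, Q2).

Answer: 1

Derivation:
t=0-2: P1@Q0 runs 2, rem=7, I/O yield, promote→Q0. Q0=[P2,P3,P4,P5,P1] Q1=[] Q2=[]
t=2-4: P2@Q0 runs 2, rem=5, quantum used, demote→Q1. Q0=[P3,P4,P5,P1] Q1=[P2] Q2=[]
t=4-6: P3@Q0 runs 2, rem=12, quantum used, demote→Q1. Q0=[P4,P5,P1] Q1=[P2,P3] Q2=[]
t=6-8: P4@Q0 runs 2, rem=13, quantum used, demote→Q1. Q0=[P5,P1] Q1=[P2,P3,P4] Q2=[]
t=8-9: P5@Q0 runs 1, rem=4, I/O yield, promote→Q0. Q0=[P1,P5] Q1=[P2,P3,P4] Q2=[]
t=9-11: P1@Q0 runs 2, rem=5, I/O yield, promote→Q0. Q0=[P5,P1] Q1=[P2,P3,P4] Q2=[]
t=11-12: P5@Q0 runs 1, rem=3, I/O yield, promote→Q0. Q0=[P1,P5] Q1=[P2,P3,P4] Q2=[]
t=12-14: P1@Q0 runs 2, rem=3, I/O yield, promote→Q0. Q0=[P5,P1] Q1=[P2,P3,P4] Q2=[]
t=14-15: P5@Q0 runs 1, rem=2, I/O yield, promote→Q0. Q0=[P1,P5] Q1=[P2,P3,P4] Q2=[]
t=15-17: P1@Q0 runs 2, rem=1, I/O yield, promote→Q0. Q0=[P5,P1] Q1=[P2,P3,P4] Q2=[]
t=17-18: P5@Q0 runs 1, rem=1, I/O yield, promote→Q0. Q0=[P1,P5] Q1=[P2,P3,P4] Q2=[]
t=18-19: P1@Q0 runs 1, rem=0, completes. Q0=[P5] Q1=[P2,P3,P4] Q2=[]
t=19-20: P5@Q0 runs 1, rem=0, completes. Q0=[] Q1=[P2,P3,P4] Q2=[]
t=20-25: P2@Q1 runs 5, rem=0, completes. Q0=[] Q1=[P3,P4] Q2=[]
t=25-30: P3@Q1 runs 5, rem=7, quantum used, demote→Q2. Q0=[] Q1=[P4] Q2=[P3]
t=30-35: P4@Q1 runs 5, rem=8, quantum used, demote→Q2. Q0=[] Q1=[] Q2=[P3,P4]
t=35-42: P3@Q2 runs 7, rem=0, completes. Q0=[] Q1=[] Q2=[P4]
t=42-50: P4@Q2 runs 8, rem=0, completes. Q0=[] Q1=[] Q2=[]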